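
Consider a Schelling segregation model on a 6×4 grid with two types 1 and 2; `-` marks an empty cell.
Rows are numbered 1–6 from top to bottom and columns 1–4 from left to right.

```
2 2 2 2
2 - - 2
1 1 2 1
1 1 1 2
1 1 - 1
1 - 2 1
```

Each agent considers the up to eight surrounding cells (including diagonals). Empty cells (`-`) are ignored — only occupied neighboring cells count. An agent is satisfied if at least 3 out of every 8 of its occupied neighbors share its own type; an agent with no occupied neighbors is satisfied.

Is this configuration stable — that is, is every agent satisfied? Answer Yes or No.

Row 1: (1,1)2 2/2 ✓ · (1,2)2 3/3 ✓ · (1,3)2 3/3 ✓ · (1,4)2 2/2 ✓
Row 2: (2,1)2 2/4 ✓ · (2,4)2 3/4 ✓
Row 3: (3,1)1 3/4 ✓ · (3,2)1 4/6 ✓ · (3,3)2 2/6 ✗ · (3,4)1 1/4 ✗
Row 4: (4,1)1 5/5 ✓ · (4,2)1 6/7 ✓ · (4,3)1 5/7 ✓ · (4,4)2 1/4 ✗
Row 5: (5,1)1 4/4 ✓ · (5,2)1 5/6 ✓ · (5,4)1 2/4 ✓
Row 6: (6,1)1 2/2 ✓ · (6,3)2 0/3 ✗ · (6,4)1 1/2 ✓
For instance (3,3) has only 2/6 same-type neighbors, below 3/8.

No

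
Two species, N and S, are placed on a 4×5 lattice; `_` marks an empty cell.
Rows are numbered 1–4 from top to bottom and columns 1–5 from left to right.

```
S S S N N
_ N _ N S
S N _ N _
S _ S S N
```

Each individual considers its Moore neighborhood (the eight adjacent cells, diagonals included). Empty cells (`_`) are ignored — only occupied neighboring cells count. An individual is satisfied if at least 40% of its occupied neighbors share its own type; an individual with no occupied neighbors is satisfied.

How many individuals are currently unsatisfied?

7

(1,1)S 1/2 ✓
(1,2)S 2/3 ✓
(1,3)S 1/4 ✗
(1,4)N 2/4 ✓
(1,5)N 2/3 ✓
(2,2)N 1/5 ✗
(2,4)N 3/5 ✓
(2,5)S 0/4 ✗
(3,1)S 1/3 ✗
(3,2)N 1/4 ✗
(3,4)N 2/5 ✓
(4,1)S 1/2 ✓
(4,3)S 1/3 ✗
(4,4)S 1/3 ✗
(4,5)N 1/2 ✓
Unsatisfied: (1,3), (2,2), (2,5), (3,1), (3,2), (4,3), (4,4) — 7 in total.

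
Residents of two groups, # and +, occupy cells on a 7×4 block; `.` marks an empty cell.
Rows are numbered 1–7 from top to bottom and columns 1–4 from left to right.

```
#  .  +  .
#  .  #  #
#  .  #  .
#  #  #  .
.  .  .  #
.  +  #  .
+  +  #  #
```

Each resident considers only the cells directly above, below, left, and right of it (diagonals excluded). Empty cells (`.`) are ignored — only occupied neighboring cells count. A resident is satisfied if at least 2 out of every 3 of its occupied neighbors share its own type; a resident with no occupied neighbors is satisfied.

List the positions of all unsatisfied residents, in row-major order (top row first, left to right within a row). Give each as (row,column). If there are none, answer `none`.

Row 1: (1,1)# 1/1 ok · (1,3)+ 0/1 unhappy
Row 2: (2,1)# 2/2 ok · (2,3)# 2/3 ok · (2,4)# 1/1 ok
Row 3: (3,1)# 2/2 ok · (3,3)# 2/2 ok
Row 4: (4,1)# 2/2 ok · (4,2)# 2/2 ok · (4,3)# 2/2 ok
Row 5: (5,4)# 0/0 ok
Row 6: (6,2)+ 1/2 unhappy · (6,3)# 1/2 unhappy
Row 7: (7,1)+ 1/1 ok · (7,2)+ 2/3 ok · (7,3)# 2/3 ok · (7,4)# 1/1 ok

(1,3), (6,2), (6,3)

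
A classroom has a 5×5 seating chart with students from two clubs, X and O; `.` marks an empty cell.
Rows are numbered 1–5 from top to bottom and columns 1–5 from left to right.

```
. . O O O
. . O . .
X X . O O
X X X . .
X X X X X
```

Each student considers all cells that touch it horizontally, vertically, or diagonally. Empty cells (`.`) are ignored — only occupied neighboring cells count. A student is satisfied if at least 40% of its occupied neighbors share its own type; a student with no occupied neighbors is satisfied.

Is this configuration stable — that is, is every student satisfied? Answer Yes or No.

Yes

Row 1: (1,3)O 2/2 ok · (1,4)O 3/3 ok · (1,5)O 1/1 ok
Row 2: (2,3)O 3/4 ok
Row 3: (3,1)X 3/3 ok · (3,2)X 4/5 ok · (3,4)O 2/3 ok · (3,5)O 1/1 ok
Row 4: (4,1)X 5/5 ok · (4,2)X 7/7 ok · (4,3)X 5/6 ok
Row 5: (5,1)X 3/3 ok · (5,2)X 5/5 ok · (5,3)X 4/4 ok · (5,4)X 3/3 ok · (5,5)X 1/1 ok
All meet the threshold, so the configuration is stable.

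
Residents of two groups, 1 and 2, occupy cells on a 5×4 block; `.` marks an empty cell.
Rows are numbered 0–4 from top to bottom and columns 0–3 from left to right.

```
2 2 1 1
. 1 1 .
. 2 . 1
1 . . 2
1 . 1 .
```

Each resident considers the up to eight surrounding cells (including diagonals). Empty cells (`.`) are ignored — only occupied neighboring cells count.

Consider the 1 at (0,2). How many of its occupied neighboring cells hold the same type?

3

Occupied neighbors of (0,2): (0,1)=2, (0,3)=1, (1,1)=1, (1,2)=1.
Same type (1): 3 of 4.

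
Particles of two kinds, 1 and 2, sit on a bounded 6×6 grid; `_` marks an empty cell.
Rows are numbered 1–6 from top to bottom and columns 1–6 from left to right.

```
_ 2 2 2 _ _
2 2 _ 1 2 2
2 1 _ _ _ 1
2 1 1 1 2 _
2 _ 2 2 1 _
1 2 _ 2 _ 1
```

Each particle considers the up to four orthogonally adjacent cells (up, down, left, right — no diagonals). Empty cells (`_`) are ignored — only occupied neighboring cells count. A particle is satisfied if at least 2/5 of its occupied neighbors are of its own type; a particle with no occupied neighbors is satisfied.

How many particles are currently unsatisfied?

8

Row 1: (1,2)2 2/2 ✓ · (1,3)2 2/2 ✓ · (1,4)2 1/2 ✓
Row 2: (2,1)2 2/2 ✓ · (2,2)2 2/3 ✓ · (2,4)1 0/2 ✗ · (2,5)2 1/2 ✓ · (2,6)2 1/2 ✓
Row 3: (3,1)2 2/3 ✓ · (3,2)1 1/3 ✗ · (3,6)1 0/1 ✗
Row 4: (4,1)2 2/3 ✓ · (4,2)1 2/3 ✓ · (4,3)1 2/3 ✓ · (4,4)1 1/3 ✗ · (4,5)2 0/2 ✗
Row 5: (5,1)2 1/2 ✓ · (5,3)2 1/2 ✓ · (5,4)2 2/4 ✓ · (5,5)1 0/2 ✗
Row 6: (6,1)1 0/2 ✗ · (6,2)2 0/1 ✗ · (6,4)2 1/1 ✓ · (6,6)1 0/0 ✓
Unsatisfied: (2,4), (3,2), (3,6), (4,4), (4,5), (5,5), (6,1), (6,2) — 8 in total.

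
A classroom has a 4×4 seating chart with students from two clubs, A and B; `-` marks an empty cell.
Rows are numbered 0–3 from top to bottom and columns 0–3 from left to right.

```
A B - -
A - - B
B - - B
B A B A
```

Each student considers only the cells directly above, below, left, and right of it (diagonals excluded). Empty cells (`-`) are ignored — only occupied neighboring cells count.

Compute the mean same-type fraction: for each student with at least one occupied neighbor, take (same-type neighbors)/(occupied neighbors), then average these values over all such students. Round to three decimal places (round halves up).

Row 0: (0,0)A 1/2 · (0,1)B 0/1
Row 1: (1,0)A 1/2 · (1,3)B 1/1
Row 2: (2,0)B 1/2 · (2,3)B 1/2
Row 3: (3,0)B 1/2 · (3,1)A 0/2 · (3,2)B 0/2 · (3,3)A 0/2
Sum over 10 students: 1/2 + 0/1 + 1/2 + 1/1 + 1/2 + 1/2 + 1/2 + 0/2 + 0/2 + 0/2 = 7/2; mean = 7/2 ÷ 10 = 7/20 = 0.35 → 0.350.

0.350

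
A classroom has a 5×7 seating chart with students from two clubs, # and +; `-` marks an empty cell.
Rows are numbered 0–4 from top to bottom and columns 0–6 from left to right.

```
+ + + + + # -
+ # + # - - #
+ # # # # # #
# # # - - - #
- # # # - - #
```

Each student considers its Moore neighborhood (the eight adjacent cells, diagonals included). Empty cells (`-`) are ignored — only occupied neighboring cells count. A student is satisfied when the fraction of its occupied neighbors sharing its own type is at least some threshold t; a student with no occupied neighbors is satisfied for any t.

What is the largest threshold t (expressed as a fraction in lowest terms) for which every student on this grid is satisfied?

1/5

Row 0: (0,0)+ 2/3 · (0,1)+ 4/5 · (0,2)+ 3/5 · (0,3)+ 3/4 · (0,4)+ 1/3 · (0,5)# 1/2
Row 1: (1,0)+ 3/5 · (1,1)# 2/8 · (1,2)+ 3/8 · (1,3)# 3/7 · (1,6)# 3/3
Row 2: (2,0)+ 1/5 · (2,1)# 5/8 · (2,2)# 6/7 · (2,3)# 4/5 · (2,4)# 3/3 · (2,5)# 4/4 · (2,6)# 3/3
Row 3: (3,0)# 3/4 · (3,1)# 6/7 · (3,2)# 7/7 · (3,6)# 3/3
Row 4: (4,1)# 4/4 · (4,2)# 4/4 · (4,3)# 2/2 · (4,6)# 1/1
The smallest same-type fraction is 1/5 at (2,0), which reduces to 1/5. Any threshold above that leaves this student unsatisfied.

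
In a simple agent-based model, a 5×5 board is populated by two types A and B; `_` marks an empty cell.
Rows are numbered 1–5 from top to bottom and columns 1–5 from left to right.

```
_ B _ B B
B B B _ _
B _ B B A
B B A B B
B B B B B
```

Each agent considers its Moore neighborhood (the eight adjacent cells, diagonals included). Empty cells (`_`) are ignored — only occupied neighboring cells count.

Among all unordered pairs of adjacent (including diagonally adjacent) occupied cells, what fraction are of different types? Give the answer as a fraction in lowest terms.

Scan each occupied cell's neighbors to the right and below (and the two forward diagonals) so each pair is counted once.
Row 1: B(1,2)–B(2,2)= B(1,2)–B(2,3)= B(1,2)–B(2,1)= B(1,4)–B(1,5)= B(1,4)–B(2,3)=  → 0/5 unlike.
Row 2: B(2,1)–B(2,2)= B(2,1)–B(3,1)= B(2,2)–B(2,3)= B(2,2)–B(3,3)= B(2,2)–B(3,1)= B(2,3)–B(3,3)= B(2,3)–B(3,4)=  → 0/7 unlike.
Row 3: B(3,1)–B(4,1)= B(3,1)–B(4,2)= B(3,3)–B(3,4)= B(3,3)–A(4,3)≠ B(3,3)–B(4,4)= B(3,3)–B(4,2)= B(3,4)–A(3,5)≠ B(3,4)–B(4,4)= B(3,4)–B(4,5)= B(3,4)–A(4,3)≠ A(3,5)–B(4,5)≠ A(3,5)–B(4,4)≠  → 5/12 unlike.
Row 4: B(4,1)–B(4,2)= B(4,1)–B(5,1)= B(4,1)–B(5,2)= B(4,2)–A(4,3)≠ B(4,2)–B(5,2)= B(4,2)–B(5,3)= B(4,2)–B(5,1)= A(4,3)–B(4,4)≠ A(4,3)–B(5,3)≠ A(4,3)–B(5,4)≠ A(4,3)–B(5,2)≠ B(4,4)–B(4,5)= B(4,4)–B(5,4)= B(4,4)–B(5,5)= B(4,4)–B(5,3)= B(4,5)–B(5,5)= B(4,5)–B(5,4)=  → 5/17 unlike.
Row 5: B(5,1)–B(5,2)= B(5,2)–B(5,3)= B(5,3)–B(5,4)= B(5,4)–B(5,5)=  → 0/4 unlike.
Total adjacent occupied pairs: 45; unlike-type pairs: 10.
10/45 reduces to 2/9.

2/9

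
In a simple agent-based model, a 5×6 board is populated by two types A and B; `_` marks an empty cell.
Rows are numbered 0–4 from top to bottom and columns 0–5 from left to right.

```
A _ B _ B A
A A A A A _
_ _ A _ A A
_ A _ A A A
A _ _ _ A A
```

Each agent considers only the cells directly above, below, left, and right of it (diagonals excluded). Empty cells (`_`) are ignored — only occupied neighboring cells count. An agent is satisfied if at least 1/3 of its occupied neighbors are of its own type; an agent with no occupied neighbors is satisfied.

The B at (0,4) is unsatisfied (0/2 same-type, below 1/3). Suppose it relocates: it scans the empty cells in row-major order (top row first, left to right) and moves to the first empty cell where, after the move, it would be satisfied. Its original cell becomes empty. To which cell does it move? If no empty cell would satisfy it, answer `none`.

Vacating (0,4). Empty cells in order:
  (0,1): 1/3 same-type → satisfied — stop here.

(0,1)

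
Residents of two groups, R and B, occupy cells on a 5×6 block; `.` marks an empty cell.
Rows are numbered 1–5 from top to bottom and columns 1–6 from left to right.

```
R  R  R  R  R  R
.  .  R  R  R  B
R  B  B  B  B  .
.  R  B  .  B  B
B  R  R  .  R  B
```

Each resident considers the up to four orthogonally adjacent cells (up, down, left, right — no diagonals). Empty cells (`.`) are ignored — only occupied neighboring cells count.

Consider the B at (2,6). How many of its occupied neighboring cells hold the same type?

Occupied neighbors of (2,6): (1,6)=R, (2,5)=R.
Same type (B): 0 of 2.

0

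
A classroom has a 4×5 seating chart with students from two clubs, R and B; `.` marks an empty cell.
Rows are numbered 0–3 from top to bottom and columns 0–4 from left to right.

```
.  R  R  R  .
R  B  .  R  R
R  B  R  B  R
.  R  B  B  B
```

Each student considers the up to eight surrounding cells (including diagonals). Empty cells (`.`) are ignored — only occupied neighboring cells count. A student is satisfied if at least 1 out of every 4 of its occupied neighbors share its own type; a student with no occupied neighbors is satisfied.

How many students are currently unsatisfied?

1

(0,1)R 2/3 satisfied
(0,2)R 3/4 satisfied
(0,3)R 3/3 satisfied
(1,0)R 2/4 satisfied
(1,1)B 1/6 not
(1,3)R 5/6 satisfied
(1,4)R 3/4 satisfied
(2,0)R 2/4 satisfied
(2,1)B 2/6 satisfied
(2,2)R 2/7 satisfied
(2,3)B 3/7 satisfied
(2,4)R 2/5 satisfied
(3,1)R 2/4 satisfied
(3,2)B 3/5 satisfied
(3,3)B 3/5 satisfied
(3,4)B 2/3 satisfied
Unsatisfied: (1,1) — 1 in total.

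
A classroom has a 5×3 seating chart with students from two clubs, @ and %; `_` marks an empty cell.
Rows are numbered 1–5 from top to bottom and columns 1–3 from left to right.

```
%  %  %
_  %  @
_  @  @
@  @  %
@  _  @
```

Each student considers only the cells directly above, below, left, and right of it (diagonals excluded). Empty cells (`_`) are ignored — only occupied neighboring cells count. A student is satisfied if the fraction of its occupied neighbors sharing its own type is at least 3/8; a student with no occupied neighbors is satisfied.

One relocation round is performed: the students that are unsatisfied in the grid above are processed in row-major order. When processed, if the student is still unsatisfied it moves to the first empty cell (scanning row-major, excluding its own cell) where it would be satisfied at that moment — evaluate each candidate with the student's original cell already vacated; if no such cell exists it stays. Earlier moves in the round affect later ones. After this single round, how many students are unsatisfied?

Initially unsatisfied (in order): (2,2), (2,3), (4,3), (5,3).
  (2,2) → (2,1).
  (2,3): now satisfied by earlier moves; stays.
  (4,3) → (2,2).
  (5,3): now satisfied by earlier moves; stays.
Resulting grid:
% % %
% % @
_ @ @
@ @ _
@ _ @
Unsatisfied now: (2,3).

1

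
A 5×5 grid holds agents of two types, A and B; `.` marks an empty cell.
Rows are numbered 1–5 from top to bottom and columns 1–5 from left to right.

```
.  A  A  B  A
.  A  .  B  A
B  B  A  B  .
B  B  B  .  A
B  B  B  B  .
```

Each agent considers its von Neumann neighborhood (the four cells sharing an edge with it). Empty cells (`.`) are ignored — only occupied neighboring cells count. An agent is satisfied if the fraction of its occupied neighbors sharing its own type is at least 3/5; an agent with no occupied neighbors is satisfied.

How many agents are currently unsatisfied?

8

(1,2)A 2/2 ✓
(1,3)A 1/2 ✗
(1,4)B 1/3 ✗
(1,5)A 1/2 ✗
(2,2)A 1/2 ✗
(2,4)B 2/3 ✓
(2,5)A 1/2 ✗
(3,1)B 2/2 ✓
(3,2)B 2/4 ✗
(3,3)A 0/3 ✗
(3,4)B 1/2 ✗
(4,1)B 3/3 ✓
(4,2)B 4/4 ✓
(4,3)B 2/3 ✓
(4,5)A 0/0 ✓
(5,1)B 2/2 ✓
(5,2)B 3/3 ✓
(5,3)B 3/3 ✓
(5,4)B 1/1 ✓
Unsatisfied: (1,3), (1,4), (1,5), (2,2), (2,5), (3,2), (3,3), (3,4) — 8 in total.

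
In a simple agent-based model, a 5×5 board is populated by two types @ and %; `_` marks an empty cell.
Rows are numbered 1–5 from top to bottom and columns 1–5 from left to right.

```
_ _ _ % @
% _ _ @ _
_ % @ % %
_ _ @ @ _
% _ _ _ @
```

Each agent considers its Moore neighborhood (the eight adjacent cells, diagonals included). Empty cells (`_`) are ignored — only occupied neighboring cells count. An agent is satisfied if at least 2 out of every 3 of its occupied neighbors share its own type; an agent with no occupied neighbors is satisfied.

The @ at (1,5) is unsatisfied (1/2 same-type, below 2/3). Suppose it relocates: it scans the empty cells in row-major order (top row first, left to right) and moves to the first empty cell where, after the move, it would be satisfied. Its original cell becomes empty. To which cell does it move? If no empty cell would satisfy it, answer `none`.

Vacating (1,5). Empty cells in order:
  (1,1): 0/1 same-type → still unsatisfied.
  (1,2): 0/1 same-type → still unsatisfied.
  (1,3): 1/2 same-type → still unsatisfied.
  (2,2): 1/3 same-type → still unsatisfied.
  (2,3): 2/5 same-type → still unsatisfied.
  (2,5): 1/4 same-type → still unsatisfied.
  (3,1): 0/2 same-type → still unsatisfied.
  (4,1): 0/2 same-type → still unsatisfied.
  (4,2): 2/4 same-type → still unsatisfied.
  (4,5): 2/4 same-type → still unsatisfied.
  (5,2): 1/2 same-type → still unsatisfied.
  (5,3): 2/2 same-type → satisfied — stop here.

(5,3)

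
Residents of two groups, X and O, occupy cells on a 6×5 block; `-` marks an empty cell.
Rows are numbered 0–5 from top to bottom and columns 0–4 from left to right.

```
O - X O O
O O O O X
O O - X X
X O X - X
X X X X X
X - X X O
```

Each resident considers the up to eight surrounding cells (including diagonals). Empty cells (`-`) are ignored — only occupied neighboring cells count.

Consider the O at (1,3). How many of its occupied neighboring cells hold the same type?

3

Occupied neighbors of (1,3): (0,2)=X, (0,3)=O, (0,4)=O, (1,2)=O, (1,4)=X, (2,3)=X, (2,4)=X.
Same type (O): 3 of 7.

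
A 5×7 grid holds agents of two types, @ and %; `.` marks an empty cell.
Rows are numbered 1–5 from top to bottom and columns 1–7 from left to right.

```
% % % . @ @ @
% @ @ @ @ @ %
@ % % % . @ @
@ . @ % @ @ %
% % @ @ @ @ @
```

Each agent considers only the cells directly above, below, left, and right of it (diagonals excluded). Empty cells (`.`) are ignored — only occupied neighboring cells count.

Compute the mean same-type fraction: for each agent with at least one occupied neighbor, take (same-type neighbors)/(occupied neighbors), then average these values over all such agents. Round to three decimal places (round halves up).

0.583

Row 1: (1,1)% 2/2 · (1,2)% 2/3 · (1,3)% 1/2 · (1,5)@ 2/2 · (1,6)@ 3/3 · (1,7)@ 1/2
Row 2: (2,1)% 1/3 · (2,2)@ 1/4 · (2,3)@ 2/4 · (2,4)@ 2/3 · (2,5)@ 3/3 · (2,6)@ 3/4 · (2,7)% 0/3
Row 3: (3,1)@ 1/3 · (3,2)% 1/3 · (3,3)% 2/4 · (3,4)% 2/3 · (3,6)@ 3/3 · (3,7)@ 1/3
Row 4: (4,1)@ 1/2 · (4,3)@ 1/3 · (4,4)% 1/4 · (4,5)@ 2/3 · (4,6)@ 3/4 · (4,7)% 0/3
Row 5: (5,1)% 1/2 · (5,2)% 1/2 · (5,3)@ 2/3 · (5,4)@ 2/3 · (5,5)@ 3/3 · (5,6)@ 3/3 · (5,7)@ 1/2
Sum over 32 agents: 2/2 + 2/3 + 1/2 + 2/2 + 3/3 + 1/2 + 1/3 + 1/4 + 2/4 + 2/3 + 3/3 + 3/4 + 0/3 + 1/3 + 1/3 + 2/4 + 2/3 + 3/3 + 1/3 + 1/2 + 1/3 + 1/4 + 2/3 + 3/4 + 0/3 + 1/2 + 1/2 + 2/3 + 2/3 + 3/3 + 3/3 + 1/2 = 56/3; mean = 56/3 ÷ 32 = 7/12 = 0.583333… → 0.583.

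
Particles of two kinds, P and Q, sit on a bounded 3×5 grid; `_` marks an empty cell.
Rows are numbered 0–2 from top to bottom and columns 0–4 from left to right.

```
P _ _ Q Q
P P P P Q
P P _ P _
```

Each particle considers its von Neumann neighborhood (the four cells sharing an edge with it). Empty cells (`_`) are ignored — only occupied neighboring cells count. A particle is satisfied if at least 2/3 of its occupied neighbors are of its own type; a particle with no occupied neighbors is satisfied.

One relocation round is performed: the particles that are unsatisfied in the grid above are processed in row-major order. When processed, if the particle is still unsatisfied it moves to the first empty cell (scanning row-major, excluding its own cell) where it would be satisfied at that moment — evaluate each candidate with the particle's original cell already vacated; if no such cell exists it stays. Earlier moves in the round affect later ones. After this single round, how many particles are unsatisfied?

Initially unsatisfied (in order): (0,3), (1,3), (1,4).
  (0,3): no empty cell satisfies it; stays.
  (1,3) → (0,1).
  (1,4): now satisfied by earlier moves; stays.
Resulting grid:
P P _ Q Q
P P P _ Q
P P _ P _
All satisfied now.

0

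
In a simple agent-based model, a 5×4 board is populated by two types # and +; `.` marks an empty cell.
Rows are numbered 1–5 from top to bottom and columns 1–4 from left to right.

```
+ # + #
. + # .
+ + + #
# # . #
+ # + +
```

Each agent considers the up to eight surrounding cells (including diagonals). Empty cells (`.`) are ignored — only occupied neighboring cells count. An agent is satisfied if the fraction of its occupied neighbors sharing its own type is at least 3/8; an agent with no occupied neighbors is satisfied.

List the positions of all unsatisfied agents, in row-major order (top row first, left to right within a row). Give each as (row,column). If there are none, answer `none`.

(1,2), (1,3), (3,3), (4,2), (4,4), (5,1), (5,3)

(1,1)+ 1/2 satisfied
(1,2)# 1/4 not
(1,3)+ 1/4 not
(1,4)# 1/2 satisfied
(2,2)+ 5/7 satisfied
(2,3)# 3/7 satisfied
(3,1)+ 2/4 satisfied
(3,2)+ 3/6 satisfied
(3,3)+ 2/6 not
(3,4)# 2/3 satisfied
(4,1)# 2/5 satisfied
(4,2)# 2/7 not
(4,4)# 1/4 not
(5,1)+ 0/3 not
(5,2)# 2/4 satisfied
(5,3)+ 1/4 not
(5,4)+ 1/2 satisfied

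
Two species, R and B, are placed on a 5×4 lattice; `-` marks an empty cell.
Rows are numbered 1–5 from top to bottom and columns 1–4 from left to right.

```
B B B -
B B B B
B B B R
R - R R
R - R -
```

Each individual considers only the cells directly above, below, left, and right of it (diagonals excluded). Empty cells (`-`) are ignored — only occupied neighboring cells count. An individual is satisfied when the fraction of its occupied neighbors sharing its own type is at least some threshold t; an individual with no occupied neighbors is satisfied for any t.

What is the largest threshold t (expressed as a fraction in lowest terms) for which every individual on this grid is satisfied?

Row 1: (1,1)B 2/2 · (1,2)B 3/3 · (1,3)B 2/2
Row 2: (2,1)B 3/3 · (2,2)B 4/4 · (2,3)B 4/4 · (2,4)B 1/2
Row 3: (3,1)B 2/3 · (3,2)B 3/3 · (3,3)B 2/4 · (3,4)R 1/3
Row 4: (4,1)R 1/2 · (4,3)R 2/3 · (4,4)R 2/2
Row 5: (5,1)R 1/1 · (5,3)R 1/1
The smallest same-type fraction is 1/3 at (3,4), which reduces to 1/3. Any threshold above that leaves this individual unsatisfied.

1/3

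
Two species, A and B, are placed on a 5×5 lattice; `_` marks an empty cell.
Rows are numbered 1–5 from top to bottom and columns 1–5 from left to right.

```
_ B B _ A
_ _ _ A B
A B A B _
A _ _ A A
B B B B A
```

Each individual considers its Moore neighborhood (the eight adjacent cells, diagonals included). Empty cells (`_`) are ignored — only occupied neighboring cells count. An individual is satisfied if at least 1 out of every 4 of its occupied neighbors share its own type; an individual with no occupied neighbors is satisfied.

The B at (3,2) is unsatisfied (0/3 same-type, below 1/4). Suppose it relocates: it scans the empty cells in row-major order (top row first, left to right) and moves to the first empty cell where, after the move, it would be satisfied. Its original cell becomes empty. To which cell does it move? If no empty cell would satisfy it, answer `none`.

Vacating (3,2). Empty cells in order:
  (1,1): 1/1 same-type → satisfied — stop here.

(1,1)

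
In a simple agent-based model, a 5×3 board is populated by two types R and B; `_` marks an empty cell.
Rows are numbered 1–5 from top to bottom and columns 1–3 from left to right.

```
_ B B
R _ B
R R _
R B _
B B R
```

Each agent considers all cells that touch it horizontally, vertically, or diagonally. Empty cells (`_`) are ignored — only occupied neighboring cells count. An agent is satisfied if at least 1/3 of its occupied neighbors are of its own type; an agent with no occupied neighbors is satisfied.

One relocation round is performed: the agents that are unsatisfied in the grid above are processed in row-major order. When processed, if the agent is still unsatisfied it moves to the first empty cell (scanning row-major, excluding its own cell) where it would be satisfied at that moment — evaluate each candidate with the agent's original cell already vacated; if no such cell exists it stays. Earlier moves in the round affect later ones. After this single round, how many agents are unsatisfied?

0

Initially unsatisfied (in order): (5,3).
  (5,3) → (1,1).
Resulting grid:
R B B
R _ B
R R _
R B _
B B _
All satisfied now.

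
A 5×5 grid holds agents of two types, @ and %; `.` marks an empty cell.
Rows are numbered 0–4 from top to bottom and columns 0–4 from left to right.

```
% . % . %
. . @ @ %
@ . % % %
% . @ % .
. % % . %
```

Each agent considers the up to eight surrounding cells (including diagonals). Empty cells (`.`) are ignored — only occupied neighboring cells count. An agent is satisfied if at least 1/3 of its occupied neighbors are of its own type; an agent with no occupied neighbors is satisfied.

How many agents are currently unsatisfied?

Row 0: (0,0)% 0/0 ✓ · (0,2)% 0/2 ✗ · (0,4)% 1/2 ✓
Row 1: (1,2)@ 1/4 ✗ · (1,3)@ 1/7 ✗ · (1,4)% 3/4 ✓
Row 2: (2,0)@ 0/1 ✗ · (2,2)% 2/5 ✓ · (2,3)% 4/7 ✓ · (2,4)% 3/4 ✓
Row 3: (3,0)% 1/2 ✓ · (3,2)@ 0/5 ✗ · (3,3)% 5/6 ✓
Row 4: (4,1)% 2/3 ✓ · (4,2)% 2/3 ✓ · (4,4)% 1/1 ✓
Unsatisfied: (0,2), (1,2), (1,3), (2,0), (3,2) — 5 in total.

5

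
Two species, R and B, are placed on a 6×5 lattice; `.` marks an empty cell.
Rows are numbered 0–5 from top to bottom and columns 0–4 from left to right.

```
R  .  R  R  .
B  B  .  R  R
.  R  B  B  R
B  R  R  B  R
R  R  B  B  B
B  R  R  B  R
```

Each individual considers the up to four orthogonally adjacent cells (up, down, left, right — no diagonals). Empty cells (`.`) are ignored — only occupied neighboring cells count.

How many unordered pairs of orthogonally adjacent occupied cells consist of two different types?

Scan each occupied cell's neighbors to the right and below so each pair is counted once.
From row 0: 1 unlike of 3 pairs (running 1/3).
From row 1: 2 unlike of 5 pairs (running 3/8).
From row 2: 3 unlike of 7 pairs (running 6/15).
From row 3: 6 unlike of 9 pairs (running 12/24).
From row 4: 4 unlike of 9 pairs (running 16/33).
From row 5: 3 unlike of 4 pairs (running 19/37).
Total adjacent occupied pairs: 37; unlike-type pairs: 19.

19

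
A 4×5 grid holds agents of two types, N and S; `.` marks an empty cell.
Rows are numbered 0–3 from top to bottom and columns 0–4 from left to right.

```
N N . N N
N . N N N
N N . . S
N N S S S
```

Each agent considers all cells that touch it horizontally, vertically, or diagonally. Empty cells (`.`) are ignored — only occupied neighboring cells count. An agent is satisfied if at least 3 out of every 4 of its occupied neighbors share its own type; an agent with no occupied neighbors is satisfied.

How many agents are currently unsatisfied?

(0,0)N 2/2 satisfied
(0,1)N 3/3 satisfied
(0,3)N 4/4 satisfied
(0,4)N 3/3 satisfied
(1,0)N 4/4 satisfied
(1,2)N 4/4 satisfied
(1,3)N 4/5 satisfied
(1,4)N 3/4 satisfied
(2,0)N 4/4 satisfied
(2,1)N 5/6 satisfied
(2,4)S 2/4 not
(3,0)N 3/3 satisfied
(3,1)N 3/4 satisfied
(3,2)S 1/3 not
(3,3)S 3/3 satisfied
(3,4)S 2/2 satisfied
Unsatisfied: (2,4), (3,2) — 2 in total.

2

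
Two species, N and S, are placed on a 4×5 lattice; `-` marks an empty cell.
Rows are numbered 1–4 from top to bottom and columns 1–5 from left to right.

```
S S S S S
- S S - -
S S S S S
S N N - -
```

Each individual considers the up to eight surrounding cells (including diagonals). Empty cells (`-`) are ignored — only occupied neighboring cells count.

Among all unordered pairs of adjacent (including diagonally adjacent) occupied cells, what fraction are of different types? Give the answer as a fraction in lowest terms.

7/31

Scan each occupied cell's neighbors to the right and below (and the two forward diagonals) so each pair is counted once.
From row 1: 0 unlike of 10 pairs (running 0/10).
From row 2: 0 unlike of 7 pairs (running 0/17).
From row 3: 6 unlike of 12 pairs (running 6/29).
From row 4: 1 unlike of 2 pairs (running 7/31).
Total adjacent occupied pairs: 31; unlike-type pairs: 7.
7/31 is already in lowest terms.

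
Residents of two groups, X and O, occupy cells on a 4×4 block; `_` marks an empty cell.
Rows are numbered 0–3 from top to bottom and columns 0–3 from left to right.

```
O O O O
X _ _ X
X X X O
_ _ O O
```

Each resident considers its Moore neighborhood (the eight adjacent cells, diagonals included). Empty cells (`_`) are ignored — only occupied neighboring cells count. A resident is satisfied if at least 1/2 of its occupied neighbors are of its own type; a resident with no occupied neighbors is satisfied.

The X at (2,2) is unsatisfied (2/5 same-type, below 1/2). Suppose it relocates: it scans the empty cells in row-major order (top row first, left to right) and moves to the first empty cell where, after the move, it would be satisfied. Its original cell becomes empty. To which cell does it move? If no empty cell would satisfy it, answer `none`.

(1,1)

Vacating (2,2). Empty cells in order:
  (1,1): 3/6 same-type → satisfied — stop here.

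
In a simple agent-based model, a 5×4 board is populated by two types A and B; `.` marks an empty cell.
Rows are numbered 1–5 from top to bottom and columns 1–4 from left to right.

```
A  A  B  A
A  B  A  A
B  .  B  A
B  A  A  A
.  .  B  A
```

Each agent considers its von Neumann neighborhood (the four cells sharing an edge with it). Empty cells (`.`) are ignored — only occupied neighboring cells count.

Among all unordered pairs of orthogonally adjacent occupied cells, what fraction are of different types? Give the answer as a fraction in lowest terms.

Scan each occupied cell's neighbors to the right and below so each pair is counted once.
From row 1: 4 unlike of 7 pairs (running 4/7).
From row 2: 4 unlike of 6 pairs (running 8/13).
From row 3: 2 unlike of 4 pairs (running 10/17).
From row 4: 2 unlike of 5 pairs (running 12/22).
From row 5: 1 unlike of 1 pairs (running 13/23).
Total adjacent occupied pairs: 23; unlike-type pairs: 13.
13/23 is already in lowest terms.

13/23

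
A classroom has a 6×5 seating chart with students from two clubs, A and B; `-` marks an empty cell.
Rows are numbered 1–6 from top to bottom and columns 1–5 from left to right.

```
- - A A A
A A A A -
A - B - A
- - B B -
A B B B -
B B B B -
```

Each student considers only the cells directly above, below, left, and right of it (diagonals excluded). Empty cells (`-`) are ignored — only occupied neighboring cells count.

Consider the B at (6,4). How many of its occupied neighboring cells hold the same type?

Occupied neighbors of (6,4): (5,4)=B, (6,3)=B.
Same type (B): 2 of 2.

2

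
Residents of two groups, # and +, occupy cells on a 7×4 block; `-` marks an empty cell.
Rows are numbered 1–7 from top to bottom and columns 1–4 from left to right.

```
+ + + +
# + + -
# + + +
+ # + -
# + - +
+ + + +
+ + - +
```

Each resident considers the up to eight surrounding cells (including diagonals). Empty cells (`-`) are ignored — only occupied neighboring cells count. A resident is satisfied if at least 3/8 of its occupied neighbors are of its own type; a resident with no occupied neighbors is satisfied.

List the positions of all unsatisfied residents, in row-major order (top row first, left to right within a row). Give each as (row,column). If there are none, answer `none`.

(2,1), (4,2), (5,1)

(1,1)+ 2/3 satisfied
(1,2)+ 4/5 satisfied
(1,3)+ 4/4 satisfied
(1,4)+ 2/2 satisfied
(2,1)# 1/5 not
(2,2)+ 6/8 satisfied
(2,3)+ 7/7 satisfied
(3,1)# 2/5 satisfied
(3,2)+ 5/8 satisfied
(3,3)+ 5/6 satisfied
(3,4)+ 3/3 satisfied
(4,1)+ 2/5 satisfied
(4,2)# 2/7 not
(4,3)+ 5/6 satisfied
(5,1)# 1/5 not
(5,2)+ 5/7 satisfied
(5,4)+ 3/3 satisfied
(6,1)+ 4/5 satisfied
(6,2)+ 5/6 satisfied
(6,3)+ 6/6 satisfied
(6,4)+ 3/3 satisfied
(7,1)+ 3/3 satisfied
(7,2)+ 4/4 satisfied
(7,4)+ 2/2 satisfied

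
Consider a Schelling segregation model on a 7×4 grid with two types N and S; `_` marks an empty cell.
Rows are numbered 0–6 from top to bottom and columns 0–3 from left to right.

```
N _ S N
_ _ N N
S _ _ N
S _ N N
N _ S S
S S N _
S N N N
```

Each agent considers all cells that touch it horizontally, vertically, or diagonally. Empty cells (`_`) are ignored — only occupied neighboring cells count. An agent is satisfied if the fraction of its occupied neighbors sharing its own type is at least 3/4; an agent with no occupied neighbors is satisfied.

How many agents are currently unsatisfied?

13

(0,0)N 0/0 ok
(0,2)S 0/3 unhappy
(0,3)N 2/3 unhappy
(1,2)N 3/4 ok
(1,3)N 3/4 ok
(2,0)S 1/1 ok
(2,3)N 4/4 ok
(3,0)S 1/2 unhappy
(3,2)N 2/4 unhappy
(3,3)N 2/4 unhappy
(4,0)N 0/3 unhappy
(4,2)S 2/5 unhappy
(4,3)S 1/4 unhappy
(5,0)S 2/4 unhappy
(5,1)S 3/7 unhappy
(5,2)N 3/6 unhappy
(6,0)S 2/3 unhappy
(6,1)N 2/5 unhappy
(6,2)N 3/4 ok
(6,3)N 2/2 ok
Unsatisfied: (0,2), (0,3), (3,0), (3,2), (3,3), (4,0), (4,2), (4,3), (5,0), (5,1), (5,2), (6,0), (6,1) — 13 in total.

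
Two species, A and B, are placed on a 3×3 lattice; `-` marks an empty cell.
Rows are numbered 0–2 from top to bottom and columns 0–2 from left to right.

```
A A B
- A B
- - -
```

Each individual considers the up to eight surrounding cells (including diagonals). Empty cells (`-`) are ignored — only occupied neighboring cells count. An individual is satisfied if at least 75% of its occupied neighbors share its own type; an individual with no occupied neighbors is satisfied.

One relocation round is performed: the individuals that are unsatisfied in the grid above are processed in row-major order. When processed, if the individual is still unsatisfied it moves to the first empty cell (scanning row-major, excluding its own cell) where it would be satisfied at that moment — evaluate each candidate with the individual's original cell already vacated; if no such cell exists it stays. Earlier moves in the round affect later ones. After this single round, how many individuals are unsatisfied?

Initially unsatisfied (in order): (0,1), (0,2), (1,1), (1,2).
  (0,1) → (1,0).
  (0,2): no empty cell satisfies it; stays.
  (1,1) → (2,0).
  (1,2): now satisfied by earlier moves; stays.
Resulting grid:
A - B
A - B
A - -
All satisfied now.

0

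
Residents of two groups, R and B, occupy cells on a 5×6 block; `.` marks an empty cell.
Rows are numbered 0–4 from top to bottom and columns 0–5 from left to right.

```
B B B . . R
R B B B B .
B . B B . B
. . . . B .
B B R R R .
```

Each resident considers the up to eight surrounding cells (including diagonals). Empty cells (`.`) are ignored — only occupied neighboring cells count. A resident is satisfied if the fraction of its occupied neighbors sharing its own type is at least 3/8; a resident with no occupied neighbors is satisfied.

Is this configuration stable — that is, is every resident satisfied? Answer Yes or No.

Row 0: (0,0)B 2/3 satisfied · (0,1)B 4/5 satisfied · (0,2)B 4/4 satisfied · (0,5)R 0/1 not
Row 1: (1,0)R 0/4 not · (1,1)B 6/7 satisfied · (1,2)B 6/6 satisfied · (1,3)B 5/5 satisfied · (1,4)B 3/4 satisfied
Row 2: (2,0)B 1/2 satisfied · (2,2)B 4/4 satisfied · (2,3)B 5/5 satisfied · (2,5)B 2/2 satisfied
Row 3: (3,4)B 2/4 satisfied
Row 4: (4,0)B 1/1 satisfied · (4,1)B 1/2 satisfied · (4,2)R 1/2 satisfied · (4,3)R 2/3 satisfied · (4,4)R 1/2 satisfied
For instance (0,5) has only 0/1 same-type neighbors, below 3/8.

No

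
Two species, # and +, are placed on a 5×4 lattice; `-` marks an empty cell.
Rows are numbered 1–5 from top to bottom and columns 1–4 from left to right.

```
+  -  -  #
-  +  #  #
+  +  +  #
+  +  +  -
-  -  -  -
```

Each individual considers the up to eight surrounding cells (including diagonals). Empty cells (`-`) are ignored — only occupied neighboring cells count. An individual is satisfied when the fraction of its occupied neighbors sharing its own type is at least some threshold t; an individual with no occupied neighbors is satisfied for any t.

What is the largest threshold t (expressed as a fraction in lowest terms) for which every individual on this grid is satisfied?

1/2

Row 1: (1,1)+ 1/1 · (1,4)# 2/2
Row 2: (2,2)+ 4/5 · (2,3)# 3/6 · (2,4)# 3/4
Row 3: (3,1)+ 4/4 · (3,2)+ 6/7 · (3,3)+ 4/7 · (3,4)# 2/4
Row 4: (4,1)+ 3/3 · (4,2)+ 5/5 · (4,3)+ 3/4
The smallest same-type fraction is 3/6 at (2,3), which reduces to 1/2. Any threshold above that leaves this individual unsatisfied.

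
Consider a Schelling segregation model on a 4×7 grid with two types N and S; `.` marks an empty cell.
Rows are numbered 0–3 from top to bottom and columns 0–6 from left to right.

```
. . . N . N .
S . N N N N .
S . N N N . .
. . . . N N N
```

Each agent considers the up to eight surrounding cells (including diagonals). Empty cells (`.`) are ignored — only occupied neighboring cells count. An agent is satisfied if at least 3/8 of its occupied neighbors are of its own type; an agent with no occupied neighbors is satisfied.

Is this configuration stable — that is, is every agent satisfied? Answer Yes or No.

Row 0: (0,3)N 3/3 ✓ · (0,5)N 2/2 ✓
Row 1: (1,0)S 1/1 ✓ · (1,2)N 4/4 ✓ · (1,3)N 6/6 ✓ · (1,4)N 6/6 ✓ · (1,5)N 3/3 ✓
Row 2: (2,0)S 1/1 ✓ · (2,2)N 3/3 ✓ · (2,3)N 6/6 ✓ · (2,4)N 6/6 ✓
Row 3: (3,4)N 3/3 ✓ · (3,5)N 3/3 ✓ · (3,6)N 1/1 ✓
All meet the threshold, so the configuration is stable.

Yes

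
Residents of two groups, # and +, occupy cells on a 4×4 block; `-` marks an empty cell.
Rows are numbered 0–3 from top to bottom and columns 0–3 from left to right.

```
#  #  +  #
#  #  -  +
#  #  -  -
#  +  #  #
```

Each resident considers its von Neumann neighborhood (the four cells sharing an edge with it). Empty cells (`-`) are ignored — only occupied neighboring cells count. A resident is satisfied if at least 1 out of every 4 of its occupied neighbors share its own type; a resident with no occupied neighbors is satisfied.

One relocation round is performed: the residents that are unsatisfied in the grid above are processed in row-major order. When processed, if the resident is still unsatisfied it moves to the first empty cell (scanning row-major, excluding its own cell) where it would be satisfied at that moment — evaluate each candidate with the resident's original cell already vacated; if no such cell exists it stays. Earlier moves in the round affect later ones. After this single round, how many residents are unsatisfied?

Initially unsatisfied (in order): (0,2), (0,3), (1,3), (3,1).
  (0,2) → (1,2).
  (0,3) → (0,2).
  (1,3): now satisfied by earlier moves; stays.
  (3,1) → (0,3).
Resulting grid:
# # # +
# # + +
# # - -
# - # #
All satisfied now.

0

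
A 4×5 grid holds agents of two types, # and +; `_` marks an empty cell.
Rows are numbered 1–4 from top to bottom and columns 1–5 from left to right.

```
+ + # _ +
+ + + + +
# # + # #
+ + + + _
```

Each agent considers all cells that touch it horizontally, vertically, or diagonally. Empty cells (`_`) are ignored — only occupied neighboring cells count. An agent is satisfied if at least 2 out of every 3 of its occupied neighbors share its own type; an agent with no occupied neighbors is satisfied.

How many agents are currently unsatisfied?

(1,1)+ 3/3 ok
(1,2)+ 4/5 ok
(1,3)# 0/4 unhappy
(1,5)+ 2/2 ok
(2,1)+ 3/5 unhappy
(2,2)+ 5/8 unhappy
(2,3)+ 4/7 unhappy
(2,4)+ 4/7 unhappy
(2,5)+ 2/4 unhappy
(3,1)# 1/5 unhappy
(3,2)# 1/8 unhappy
(3,3)+ 6/8 ok
(3,4)# 1/7 unhappy
(3,5)# 1/4 unhappy
(4,1)+ 1/3 unhappy
(4,2)+ 3/5 unhappy
(4,3)+ 3/5 unhappy
(4,4)+ 2/4 unhappy
Unsatisfied: (1,3), (2,1), (2,2), (2,3), (2,4), (2,5), (3,1), (3,2), (3,4), (3,5), (4,1), (4,2), (4,3), (4,4) — 14 in total.

14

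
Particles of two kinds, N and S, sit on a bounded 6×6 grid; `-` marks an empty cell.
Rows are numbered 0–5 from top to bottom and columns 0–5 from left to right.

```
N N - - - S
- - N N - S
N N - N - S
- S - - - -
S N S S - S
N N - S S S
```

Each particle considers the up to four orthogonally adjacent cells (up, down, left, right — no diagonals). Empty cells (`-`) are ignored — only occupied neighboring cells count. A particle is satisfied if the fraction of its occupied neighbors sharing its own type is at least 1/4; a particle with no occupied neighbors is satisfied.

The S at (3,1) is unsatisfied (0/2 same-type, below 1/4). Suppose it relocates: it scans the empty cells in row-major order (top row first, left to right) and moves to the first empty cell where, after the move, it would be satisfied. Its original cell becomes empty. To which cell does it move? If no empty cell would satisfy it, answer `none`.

(0,4)

Vacating (3,1). Empty cells in order:
  (0,2): 0/2 same-type → still unsatisfied.
  (0,3): 0/1 same-type → still unsatisfied.
  (0,4): 1/1 same-type → satisfied — stop here.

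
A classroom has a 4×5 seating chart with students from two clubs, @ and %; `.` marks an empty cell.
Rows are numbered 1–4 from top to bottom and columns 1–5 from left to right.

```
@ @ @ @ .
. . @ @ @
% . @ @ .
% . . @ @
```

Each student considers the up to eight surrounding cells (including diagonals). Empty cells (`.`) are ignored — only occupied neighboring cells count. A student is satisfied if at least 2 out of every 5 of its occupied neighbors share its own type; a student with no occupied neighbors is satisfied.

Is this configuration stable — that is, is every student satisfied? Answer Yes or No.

Yes

Row 1: (1,1)@ 1/1 satisfied · (1,2)@ 3/3 satisfied · (1,3)@ 4/4 satisfied · (1,4)@ 4/4 satisfied
Row 2: (2,3)@ 6/6 satisfied · (2,4)@ 6/6 satisfied · (2,5)@ 3/3 satisfied
Row 3: (3,1)% 1/1 satisfied · (3,3)@ 4/4 satisfied · (3,4)@ 6/6 satisfied
Row 4: (4,1)% 1/1 satisfied · (4,4)@ 3/3 satisfied · (4,5)@ 2/2 satisfied
All meet the threshold, so the configuration is stable.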